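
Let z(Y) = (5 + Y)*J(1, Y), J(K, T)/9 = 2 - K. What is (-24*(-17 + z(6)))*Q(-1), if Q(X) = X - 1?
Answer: 3936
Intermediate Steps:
J(K, T) = 18 - 9*K (J(K, T) = 9*(2 - K) = 18 - 9*K)
Q(X) = -1 + X
z(Y) = 45 + 9*Y (z(Y) = (5 + Y)*(18 - 9*1) = (5 + Y)*(18 - 9) = (5 + Y)*9 = 45 + 9*Y)
(-24*(-17 + z(6)))*Q(-1) = (-24*(-17 + (45 + 9*6)))*(-1 - 1) = -24*(-17 + (45 + 54))*(-2) = -24*(-17 + 99)*(-2) = -24*82*(-2) = -1968*(-2) = 3936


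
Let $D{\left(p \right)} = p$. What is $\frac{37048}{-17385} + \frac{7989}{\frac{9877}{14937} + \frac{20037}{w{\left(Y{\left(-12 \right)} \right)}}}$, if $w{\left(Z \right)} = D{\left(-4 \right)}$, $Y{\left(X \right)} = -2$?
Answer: $- \frac{19385057039948}{5202516203985} \approx -3.7261$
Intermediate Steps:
$w{\left(Z \right)} = -4$
$\frac{37048}{-17385} + \frac{7989}{\frac{9877}{14937} + \frac{20037}{w{\left(Y{\left(-12 \right)} \right)}}} = \frac{37048}{-17385} + \frac{7989}{\frac{9877}{14937} + \frac{20037}{-4}} = 37048 \left(- \frac{1}{17385}\right) + \frac{7989}{9877 \cdot \frac{1}{14937} + 20037 \left(- \frac{1}{4}\right)} = - \frac{37048}{17385} + \frac{7989}{\frac{9877}{14937} - \frac{20037}{4}} = - \frac{37048}{17385} + \frac{7989}{- \frac{299253161}{59748}} = - \frac{37048}{17385} + 7989 \left(- \frac{59748}{299253161}\right) = - \frac{37048}{17385} - \frac{477326772}{299253161} = - \frac{19385057039948}{5202516203985}$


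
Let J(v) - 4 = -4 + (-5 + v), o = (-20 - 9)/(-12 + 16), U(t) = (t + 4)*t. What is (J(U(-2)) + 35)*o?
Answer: -377/2 ≈ -188.50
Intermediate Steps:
U(t) = t*(4 + t) (U(t) = (4 + t)*t = t*(4 + t))
o = -29/4 ≈ -7.2500
J(v) = -5 + v (J(v) = 4 + (-4 + (-5 + v)) = 4 + (-9 + v) = -5 + v)
(J(U(-2)) + 35)*o = ((-5 - 2*(4 - 2)) + 35)*(-29/4) = ((-5 - 2*2) + 35)*(-29/4) = ((-5 - 4) + 35)*(-29/4) = (-9 + 35)*(-29/4) = 26*(-29/4) = -377/2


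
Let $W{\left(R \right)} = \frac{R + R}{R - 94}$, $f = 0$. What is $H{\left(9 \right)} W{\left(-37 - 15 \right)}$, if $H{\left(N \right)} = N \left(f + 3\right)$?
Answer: $\frac{1404}{73} \approx 19.233$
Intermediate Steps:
$H{\left(N \right)} = 3 N$ ($H{\left(N \right)} = N \left(0 + 3\right) = N 3 = 3 N$)
$W{\left(R \right)} = \frac{2 R}{-94 + R}$
$H{\left(9 \right)} W{\left(-37 - 15 \right)} = 3 \cdot 9 \frac{2 \left(-37 - 15\right)}{-94 - 52} = 27 \cdot 2 \left(-52\right) \frac{1}{-94 - 52} = 27 \cdot 2 \left(-52\right) \frac{1}{-146} = 27 \cdot 2 \left(-52\right) \left(- \frac{1}{146}\right) = 27 \cdot \frac{52}{73} = \frac{1404}{73}$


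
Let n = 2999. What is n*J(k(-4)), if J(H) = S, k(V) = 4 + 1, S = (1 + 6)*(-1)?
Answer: -20993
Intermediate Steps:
S = -7 (S = 7*(-1) = -7)
k(V) = 5
J(H) = -7
n*J(k(-4)) = 2999*(-7) = -20993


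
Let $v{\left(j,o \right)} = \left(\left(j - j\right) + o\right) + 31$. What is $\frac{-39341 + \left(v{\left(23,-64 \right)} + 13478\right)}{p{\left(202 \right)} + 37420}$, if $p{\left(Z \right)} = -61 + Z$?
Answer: $- \frac{25896}{37561} \approx -0.68944$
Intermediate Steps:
$v{\left(j,o \right)} = 31 + o$ ($v{\left(j,o \right)} = \left(0 + o\right) + 31 = o + 31 = 31 + o$)
$\frac{-39341 + \left(v{\left(23,-64 \right)} + 13478\right)}{p{\left(202 \right)} + 37420} = \frac{-39341 + \left(\left(31 - 64\right) + 13478\right)}{\left(-61 + 202\right) + 37420} = \frac{-39341 + \left(-33 + 13478\right)}{141 + 37420} = \frac{-39341 + 13445}{37561} = \left(-25896\right) \frac{1}{37561} = - \frac{25896}{37561}$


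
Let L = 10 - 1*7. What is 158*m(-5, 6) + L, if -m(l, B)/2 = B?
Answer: -1893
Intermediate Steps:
m(l, B) = -2*B
L = 3 (L = 10 - 7 = 3)
158*m(-5, 6) + L = 158*(-2*6) + 3 = 158*(-12) + 3 = -1896 + 3 = -1893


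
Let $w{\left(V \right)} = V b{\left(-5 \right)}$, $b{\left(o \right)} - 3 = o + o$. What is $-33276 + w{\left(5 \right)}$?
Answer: $-33311$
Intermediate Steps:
$b{\left(o \right)} = 3 + 2 o$ ($b{\left(o \right)} = 3 + \left(o + o\right) = 3 + 2 o$)
$w{\left(V \right)} = - 7 V$ ($w{\left(V \right)} = V \left(3 + 2 \left(-5\right)\right) = V \left(3 - 10\right) = V \left(-7\right) = - 7 V$)
$-33276 + w{\left(5 \right)} = -33276 - 35 = -33311$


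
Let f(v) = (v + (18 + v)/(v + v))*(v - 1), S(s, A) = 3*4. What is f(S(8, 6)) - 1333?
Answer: -4749/4 ≈ -1187.3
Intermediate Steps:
S(s, A) = 12
f(v) = (-1 + v)*(v + (18 + v)/(2*v)) (f(v) = (v + (18 + v)/((2*v)))*(-1 + v) = (v + (18 + v)*(1/(2*v)))*(-1 + v) = (v + (18 + v)/(2*v))*(-1 + v) = (-1 + v)*(v + (18 + v)/(2*v)))
f(S(8, 6)) - 1333 = (17/2 + 12² - 9/12 - ½*12) - 1333 = (17/2 + 144 - 9*1/12 - 6) - 1333 = (17/2 + 144 - ¾ - 6) - 1333 = 583/4 - 1333 = -4749/4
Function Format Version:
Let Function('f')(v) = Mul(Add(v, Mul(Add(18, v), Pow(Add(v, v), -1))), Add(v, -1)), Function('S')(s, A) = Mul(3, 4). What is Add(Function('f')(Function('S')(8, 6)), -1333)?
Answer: Rational(-4749, 4) ≈ -1187.3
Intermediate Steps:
Function('S')(s, A) = 12
Function('f')(v) = Mul(Add(-1, v), Add(v, Mul(Rational(1, 2), Pow(v, -1), Add(18, v)))) (Function('f')(v) = Mul(Add(v, Mul(Add(18, v), Pow(Mul(2, v), -1))), Add(-1, v)) = Mul(Add(v, Mul(Add(18, v), Mul(Rational(1, 2), Pow(v, -1)))), Add(-1, v)) = Mul(Add(v, Mul(Rational(1, 2), Pow(v, -1), Add(18, v))), Add(-1, v)) = Mul(Add(-1, v), Add(v, Mul(Rational(1, 2), Pow(v, -1), Add(18, v)))))
Add(Function('f')(Function('S')(8, 6)), -1333) = Add(Add(Rational(17, 2), Pow(12, 2), Mul(-9, Pow(12, -1)), Mul(Rational(-1, 2), 12)), -1333) = Add(Add(Rational(17, 2), 144, Mul(-9, Rational(1, 12)), -6), -1333) = Add(Add(Rational(17, 2), 144, Rational(-3, 4), -6), -1333) = Add(Rational(583, 4), -1333) = Rational(-4749, 4)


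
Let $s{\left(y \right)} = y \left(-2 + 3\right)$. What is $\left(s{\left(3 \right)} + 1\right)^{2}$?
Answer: $16$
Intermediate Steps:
$s{\left(y \right)} = y$ ($s{\left(y \right)} = y 1 = y$)
$\left(s{\left(3 \right)} + 1\right)^{2} = \left(3 + 1\right)^{2} = 4^{2} = 16$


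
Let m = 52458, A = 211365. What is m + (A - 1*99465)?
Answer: 164358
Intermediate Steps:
m + (A - 1*99465) = 52458 + (211365 - 1*99465) = 52458 + (211365 - 99465) = 52458 + 111900 = 164358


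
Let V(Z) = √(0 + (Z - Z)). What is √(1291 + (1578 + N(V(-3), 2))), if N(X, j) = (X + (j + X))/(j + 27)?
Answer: √2412887/29 ≈ 53.564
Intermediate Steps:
V(Z) = 0 (V(Z) = √(0 + 0) = √0 = 0)
N(X, j) = (j + 2*X)/(27 + j) (N(X, j) = (X + (X + j))/(27 + j) = (j + 2*X)/(27 + j))
√(1291 + (1578 + N(V(-3), 2))) = √(1291 + (1578 + (2 + 2*0)/(27 + 2))) = √(1291 + (1578 + (2 + 0)/29)) = √(1291 + (1578 + (1/29)*2)) = √(1291 + (1578 + 2/29)) = √(1291 + 45764/29) = √(83203/29) = √2412887/29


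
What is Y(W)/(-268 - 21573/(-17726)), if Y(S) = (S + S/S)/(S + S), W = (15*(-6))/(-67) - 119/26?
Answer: -34485933/26638428835 ≈ -0.0012946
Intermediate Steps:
W = -5633/1742 (W = -90*(-1/67) - 119*1/26 = 90/67 - 119/26 = -5633/1742 ≈ -3.2336)
Y(S) = (1 + S)/(2*S) (Y(S) = (S + 1)/((2*S)) = (1 + S)*(1/(2*S)) = (1 + S)/(2*S))
Y(W)/(-268 - 21573/(-17726)) = ((1 - 5633/1742)/(2*(-5633/1742)))/(-268 - 21573/(-17726)) = ((1/2)*(-1742/5633)*(-3891/1742))/(-268 - 21573*(-1)/17726) = 3891/(11266*(-268 - 1*(-21573/17726))) = 3891/(11266*(-268 + 21573/17726)) = 3891/(11266*(-4728995/17726)) = (3891/11266)*(-17726/4728995) = -34485933/26638428835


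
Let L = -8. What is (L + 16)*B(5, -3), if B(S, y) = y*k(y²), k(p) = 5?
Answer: -120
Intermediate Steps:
B(S, y) = 5*y (B(S, y) = y*5 = 5*y)
(L + 16)*B(5, -3) = (-8 + 16)*(5*(-3)) = 8*(-15) = -120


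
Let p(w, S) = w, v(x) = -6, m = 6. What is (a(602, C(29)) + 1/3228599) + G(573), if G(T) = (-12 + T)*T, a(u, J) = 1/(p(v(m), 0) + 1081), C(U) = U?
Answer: 1115681050152699/3470743925 ≈ 3.2145e+5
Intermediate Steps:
a(u, J) = 1/1075 (a(u, J) = 1/(-6 + 1081) = 1/1075)
G(T) = T*(-12 + T)
(a(602, C(29)) + 1/3228599) + G(573) = (1/1075 + 1/3228599) + 573*(-12 + 573) = (1/1075 + 1/3228599) + 573*561 = 3229674/3470743925 + 321453 = 1115681050152699/3470743925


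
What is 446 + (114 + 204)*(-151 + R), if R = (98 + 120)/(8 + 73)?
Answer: -1261336/27 ≈ -46716.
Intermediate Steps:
R = 218/81 ≈ 2.6914
446 + (114 + 204)*(-151 + R) = 446 + (114 + 204)*(-151 + 218/81) = 446 + 318*(-12013/81) = 446 - 1273378/27 = -1261336/27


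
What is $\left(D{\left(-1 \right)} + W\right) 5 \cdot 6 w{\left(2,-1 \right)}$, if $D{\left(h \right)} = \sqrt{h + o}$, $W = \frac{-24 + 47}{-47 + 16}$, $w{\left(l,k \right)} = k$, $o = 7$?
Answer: $\frac{690}{31} - 30 \sqrt{6} \approx -51.227$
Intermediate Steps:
$W = - \frac{23}{31}$ ($W = \frac{23}{-31} = 23 \left(- \frac{1}{31}\right) = - \frac{23}{31} \approx -0.74194$)
$D{\left(h \right)} = \sqrt{7 + h}$ ($D{\left(h \right)} = \sqrt{h + 7} = \sqrt{7 + h}$)
$\left(D{\left(-1 \right)} + W\right) 5 \cdot 6 w{\left(2,-1 \right)} = \left(\sqrt{7 - 1} - \frac{23}{31}\right) 5 \cdot 6 \left(-1\right) = \left(\sqrt{6} - \frac{23}{31}\right) 30 \left(-1\right) = \left(- \frac{23}{31} + \sqrt{6}\right) \left(-30\right) = \frac{690}{31} - 30 \sqrt{6}$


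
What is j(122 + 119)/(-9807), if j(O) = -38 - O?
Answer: 93/3269 ≈ 0.028449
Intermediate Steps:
j(122 + 119)/(-9807) = (-38 - (122 + 119))/(-9807) = (-38 - 1*241)*(-1/9807) = (-38 - 241)*(-1/9807) = -279*(-1/9807) = 93/3269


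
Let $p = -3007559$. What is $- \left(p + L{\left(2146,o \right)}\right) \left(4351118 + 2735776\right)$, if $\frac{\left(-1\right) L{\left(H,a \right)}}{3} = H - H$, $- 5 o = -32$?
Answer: $21314251831746$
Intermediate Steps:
$o = \frac{32}{5}$ ($o = \left(- \frac{1}{5}\right) \left(-32\right) = \frac{32}{5} \approx 6.4$)
$L{\left(H,a \right)} = 0$ ($L{\left(H,a \right)} = - 3 \left(H - H\right) = \left(-3\right) 0 = 0$)
$- \left(p + L{\left(2146,o \right)}\right) \left(4351118 + 2735776\right) = - \left(-3007559 + 0\right) \left(4351118 + 2735776\right) = - \left(-3007559\right) 7086894 = \left(-1\right) \left(-21314251831746\right) = 21314251831746$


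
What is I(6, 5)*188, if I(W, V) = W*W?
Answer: 6768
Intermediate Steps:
I(W, V) = W²
I(6, 5)*188 = 6²*188 = 36*188 = 6768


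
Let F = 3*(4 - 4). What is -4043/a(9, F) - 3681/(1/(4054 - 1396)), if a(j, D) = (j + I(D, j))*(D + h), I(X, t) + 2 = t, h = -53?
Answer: -8296911061/848 ≈ -9.7841e+6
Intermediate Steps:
F = 0 (F = 3*0 = 0)
I(X, t) = -2 + t
a(j, D) = (-53 + D)*(-2 + 2*j) (a(j, D) = (j + (-2 + j))*(D - 53) = (-2 + 2*j)*(-53 + D) = (-53 + D)*(-2 + 2*j))
-4043/a(9, F) - 3681/(1/(4054 - 1396)) = -4043/(106 - 106*9 - 2*0 + 2*0*9) - 3681/(1/(4054 - 1396)) = -4043/(106 - 954 + 0 + 0) - 3681/(1/2658) = -4043/(-848) - 3681/1/2658 = -4043*(-1/848) - 3681*2658 = 4043/848 - 9784098 = -8296911061/848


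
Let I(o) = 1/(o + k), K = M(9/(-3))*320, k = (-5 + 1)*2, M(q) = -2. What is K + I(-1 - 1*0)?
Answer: -5761/9 ≈ -640.11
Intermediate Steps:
k = -8 (k = -4*2 = -8)
K = -640 (K = -2*320 = -640)
I(o) = 1/(-8 + o) (I(o) = 1/(o - 8) = 1/(-8 + o))
K + I(-1 - 1*0) = -640 + 1/(-8 + (-1 - 1*0)) = -640 + 1/(-8 + (-1 + 0)) = -640 + 1/(-8 - 1) = -640 + 1/(-9) = -640 - 1/9 = -5761/9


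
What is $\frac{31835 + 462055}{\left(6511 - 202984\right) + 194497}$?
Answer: $- \frac{246945}{988} \approx -249.94$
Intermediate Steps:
$\frac{31835 + 462055}{\left(6511 - 202984\right) + 194497} = \frac{493890}{-196473 + 194497} = \frac{493890}{-1976} = 493890 \left(- \frac{1}{1976}\right) = - \frac{246945}{988}$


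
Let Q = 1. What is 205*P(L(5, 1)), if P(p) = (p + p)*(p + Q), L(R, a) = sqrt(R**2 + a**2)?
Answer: 10660 + 410*sqrt(26) ≈ 12751.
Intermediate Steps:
P(p) = 2*p*(1 + p) (P(p) = (p + p)*(p + 1) = (2*p)*(1 + p) = 2*p*(1 + p))
205*P(L(5, 1)) = 205*(2*sqrt(5**2 + 1**2)*(1 + sqrt(5**2 + 1**2))) = 205*(2*sqrt(25 + 1)*(1 + sqrt(25 + 1))) = 205*(2*sqrt(26)*(1 + sqrt(26))) = 410*sqrt(26)*(1 + sqrt(26))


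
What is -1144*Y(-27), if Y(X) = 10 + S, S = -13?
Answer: 3432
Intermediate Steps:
Y(X) = -3 (Y(X) = 10 - 13 = -3)
-1144*Y(-27) = -1144*(-3) = 3432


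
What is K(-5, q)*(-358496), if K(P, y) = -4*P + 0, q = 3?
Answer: -7169920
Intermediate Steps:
K(P, y) = -4*P
K(-5, q)*(-358496) = -4*(-5)*(-358496) = 20*(-358496) = -7169920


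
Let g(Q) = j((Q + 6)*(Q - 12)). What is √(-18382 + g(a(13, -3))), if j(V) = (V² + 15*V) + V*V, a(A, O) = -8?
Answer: I*√14582 ≈ 120.76*I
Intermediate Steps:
j(V) = 2*V² + 15*V (j(V) = (V² + 15*V) + V² = 2*V² + 15*V)
g(Q) = (-12 + Q)*(6 + Q)*(15 + 2*(-12 + Q)*(6 + Q)) (g(Q) = ((Q + 6)*(Q - 12))*(15 + 2*((Q + 6)*(Q - 12))) = ((6 + Q)*(-12 + Q))*(15 + 2*((6 + Q)*(-12 + Q))) = ((-12 + Q)*(6 + Q))*(15 + 2*((-12 + Q)*(6 + Q))) = ((-12 + Q)*(6 + Q))*(15 + 2*(-12 + Q)*(6 + Q)) = (-12 + Q)*(6 + Q)*(15 + 2*(-12 + Q)*(6 + Q)))
√(-18382 + g(a(13, -3))) = √(-18382 + (72 - 1*(-8)² + 6*(-8))*(129 - 2*(-8)² + 12*(-8))) = √(-18382 + (72 - 1*64 - 48)*(129 - 2*64 - 96)) = √(-18382 + (72 - 64 - 48)*(129 - 128 - 96)) = √(-18382 - 40*(-95)) = √(-18382 + 3800) = √(-14582) = I*√14582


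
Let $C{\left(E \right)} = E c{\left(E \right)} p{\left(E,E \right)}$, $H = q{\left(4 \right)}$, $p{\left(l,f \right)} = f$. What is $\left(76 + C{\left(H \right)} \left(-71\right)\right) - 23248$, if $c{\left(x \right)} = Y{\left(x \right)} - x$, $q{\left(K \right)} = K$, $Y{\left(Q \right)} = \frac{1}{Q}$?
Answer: $-18912$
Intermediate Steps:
$c{\left(x \right)} = \frac{1}{x} - x$
$H = 4$
$C{\left(E \right)} = E^{2} \left(\frac{1}{E} - E\right)$ ($C{\left(E \right)} = E \left(\frac{1}{E} - E\right) E = E^{2} \left(\frac{1}{E} - E\right)$)
$\left(76 + C{\left(H \right)} \left(-71\right)\right) - 23248 = \left(76 + \left(4 - 4^{3}\right) \left(-71\right)\right) - 23248 = \left(76 + \left(4 - 64\right) \left(-71\right)\right) - 23248 = \left(76 - -4260\right) - 23248 = \left(76 + 4260\right) - 23248 = 4336 - 23248 = -18912$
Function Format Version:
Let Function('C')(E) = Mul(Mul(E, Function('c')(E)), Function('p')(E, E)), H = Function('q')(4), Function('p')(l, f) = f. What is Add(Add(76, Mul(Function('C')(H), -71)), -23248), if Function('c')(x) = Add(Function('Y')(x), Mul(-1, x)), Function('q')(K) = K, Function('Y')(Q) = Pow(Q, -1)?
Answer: -18912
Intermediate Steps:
Function('c')(x) = Add(Pow(x, -1), Mul(-1, x))
H = 4
Function('C')(E) = Mul(Pow(E, 2), Add(Pow(E, -1), Mul(-1, E))) (Function('C')(E) = Mul(Mul(E, Add(Pow(E, -1), Mul(-1, E))), E) = Mul(Pow(E, 2), Add(Pow(E, -1), Mul(-1, E))))
Add(Add(76, Mul(Function('C')(H), -71)), -23248) = Add(Add(76, Mul(Add(4, Mul(-1, Pow(4, 3))), -71)), -23248) = Add(Add(76, Mul(Add(4, Mul(-1, 64)), -71)), -23248) = Add(Add(76, Mul(Add(4, -64), -71)), -23248) = Add(Add(76, Mul(-60, -71)), -23248) = Add(Add(76, 4260), -23248) = Add(4336, -23248) = -18912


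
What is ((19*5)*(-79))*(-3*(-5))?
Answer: -112575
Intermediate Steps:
((19*5)*(-79))*(-3*(-5)) = (95*(-79))*15 = -7505*15 = -112575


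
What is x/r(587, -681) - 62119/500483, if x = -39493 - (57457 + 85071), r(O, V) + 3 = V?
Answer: 91055926747/342330372 ≈ 265.99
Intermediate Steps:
r(O, V) = -3 + V
x = -182021 (x = -39493 - 1*142528 = -39493 - 142528 = -182021)
x/r(587, -681) - 62119/500483 = -182021/(-3 - 681) - 62119/500483 = -182021/(-684) - 62119*1/500483 = -182021*(-1/684) - 62119/500483 = 182021/684 - 62119/500483 = 91055926747/342330372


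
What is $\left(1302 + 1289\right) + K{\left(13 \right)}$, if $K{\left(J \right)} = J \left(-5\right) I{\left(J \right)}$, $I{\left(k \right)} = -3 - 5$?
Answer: $3111$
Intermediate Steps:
$I{\left(k \right)} = -8$ ($I{\left(k \right)} = -3 - 5 = -8$)
$K{\left(J \right)} = 40 J$ ($K{\left(J \right)} = J \left(-5\right) \left(-8\right) = - 5 J \left(-8\right) = 40 J$)
$\left(1302 + 1289\right) + K{\left(13 \right)} = \left(1302 + 1289\right) + 40 \cdot 13 = 2591 + 520 = 3111$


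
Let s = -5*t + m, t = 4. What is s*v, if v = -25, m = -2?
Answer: 550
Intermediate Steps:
s = -22 (s = -5*4 - 2 = -20 - 2 = -22)
s*v = -22*(-25) = 550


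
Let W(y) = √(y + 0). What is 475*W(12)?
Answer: 950*√3 ≈ 1645.4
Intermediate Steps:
W(y) = √y
475*W(12) = 475*√12 = 475*(2*√3) = 950*√3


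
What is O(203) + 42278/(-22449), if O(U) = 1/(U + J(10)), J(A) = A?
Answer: -998085/531293 ≈ -1.8786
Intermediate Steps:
O(U) = 1/(10 + U) (O(U) = 1/(U + 10) = 1/(10 + U))
O(203) + 42278/(-22449) = 1/(10 + 203) + 42278/(-22449) = 1/213 + 42278*(-1/22449) = 1/213 - 42278/22449 = -998085/531293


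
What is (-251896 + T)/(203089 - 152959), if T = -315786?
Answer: -283841/25065 ≈ -11.324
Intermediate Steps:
(-251896 + T)/(203089 - 152959) = (-251896 - 315786)/(203089 - 152959) = -567682/50130 = -567682*1/50130 = -283841/25065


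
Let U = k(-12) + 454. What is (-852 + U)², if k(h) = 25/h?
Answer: 23049601/144 ≈ 1.6007e+5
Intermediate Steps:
U = 5423/12 (U = 25/(-12) + 454 = 25*(-1/12) + 454 = -25/12 + 454 = 5423/12 ≈ 451.92)
(-852 + U)² = (-852 + 5423/12)² = (-4801/12)² = 23049601/144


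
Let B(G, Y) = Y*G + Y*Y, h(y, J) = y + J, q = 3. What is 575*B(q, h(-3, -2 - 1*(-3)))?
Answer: -1150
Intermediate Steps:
h(y, J) = J + y
B(G, Y) = Y**2 + G*Y (B(G, Y) = G*Y + Y**2 = Y**2 + G*Y)
575*B(q, h(-3, -2 - 1*(-3))) = 575*(((-2 - 1*(-3)) - 3)*(3 + ((-2 - 1*(-3)) - 3))) = 575*(((-2 + 3) - 3)*(3 + ((-2 + 3) - 3))) = 575*((1 - 3)*(3 + (1 - 3))) = 575*(-2*(3 - 2)) = 575*(-2*1) = 575*(-2) = -1150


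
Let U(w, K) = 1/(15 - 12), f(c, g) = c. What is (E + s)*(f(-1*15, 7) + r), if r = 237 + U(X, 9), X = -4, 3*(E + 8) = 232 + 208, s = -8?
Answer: 261464/9 ≈ 29052.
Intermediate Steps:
E = 416/3 (E = -8 + (232 + 208)/3 = -8 + (⅓)*440 = -8 + 440/3 = 416/3 ≈ 138.67)
U(w, K) = ⅓ (U(w, K) = 1/3 = ⅓)
r = 712/3 (r = 237 + ⅓ = 712/3 ≈ 237.33)
(E + s)*(f(-1*15, 7) + r) = (416/3 - 8)*(-1*15 + 712/3) = 392*(-15 + 712/3)/3 = (392/3)*(667/3) = 261464/9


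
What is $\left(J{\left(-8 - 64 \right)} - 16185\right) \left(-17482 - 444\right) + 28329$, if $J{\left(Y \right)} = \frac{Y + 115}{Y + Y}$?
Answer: $\frac{20891951417}{72} \approx 2.9017 \cdot 10^{8}$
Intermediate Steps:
$J{\left(Y \right)} = \frac{115 + Y}{2 Y}$
$\left(J{\left(-8 - 64 \right)} - 16185\right) \left(-17482 - 444\right) + 28329 = \left(\frac{115 - 72}{2 \left(-8 - 64\right)} - 16185\right) \left(-17482 - 444\right) + 28329 = \left(\frac{115 - 72}{2 \left(-72\right)} - 16185\right) \left(-17926\right) + 28329 = \left(\frac{1}{2} \left(- \frac{1}{72}\right) 43 - 16185\right) \left(-17926\right) + 28329 = \left(- \frac{43}{144} - 16185\right) \left(-17926\right) + 28329 = \left(- \frac{2330683}{144}\right) \left(-17926\right) + 28329 = \frac{20889911729}{72} + 28329 = \frac{20891951417}{72}$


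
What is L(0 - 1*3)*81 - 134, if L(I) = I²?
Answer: 595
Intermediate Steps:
L(0 - 1*3)*81 - 134 = (0 - 1*3)²*81 - 134 = (0 - 3)²*81 - 134 = (-3)²*81 - 134 = 9*81 - 134 = 729 - 134 = 595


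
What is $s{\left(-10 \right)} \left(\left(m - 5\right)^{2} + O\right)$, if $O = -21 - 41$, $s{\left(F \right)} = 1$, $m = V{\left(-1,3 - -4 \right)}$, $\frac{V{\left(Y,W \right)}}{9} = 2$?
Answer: $107$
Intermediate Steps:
$V{\left(Y,W \right)} = 18$ ($V{\left(Y,W \right)} = 9 \cdot 2 = 18$)
$m = 18$
$O = -62$
$s{\left(-10 \right)} \left(\left(m - 5\right)^{2} + O\right) = 1 \left(\left(18 - 5\right)^{2} - 62\right) = 1 \left(13^{2} - 62\right) = 1 \left(169 - 62\right) = 1 \cdot 107 = 107$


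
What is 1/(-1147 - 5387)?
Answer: -1/6534 ≈ -0.00015305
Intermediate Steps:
1/(-1147 - 5387) = 1/(-6534) = -1/6534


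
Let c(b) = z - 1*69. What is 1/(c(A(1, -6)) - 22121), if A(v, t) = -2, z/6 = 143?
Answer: -1/21332 ≈ -4.6878e-5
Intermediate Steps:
z = 858 (z = 6*143 = 858)
c(b) = 789 (c(b) = 858 - 1*69 = 858 - 69 = 789)
1/(c(A(1, -6)) - 22121) = 1/(789 - 22121) = 1/(-21332) = -1/21332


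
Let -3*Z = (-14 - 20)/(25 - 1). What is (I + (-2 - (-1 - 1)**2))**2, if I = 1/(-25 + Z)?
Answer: 28451556/779689 ≈ 36.491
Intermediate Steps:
Z = 17/36 (Z = -(-14 - 20)/(3*(25 - 1)) = -(-34)/(3*24) = -1/3*(-17/12) = 17/36 ≈ 0.47222)
I = -36/883 (I = 1/(-25 + 17/36) = 1/(-883/36) = -36/883 ≈ -0.040770)
(I + (-2 - (-1 - 1)**2))**2 = (-36/883 + (-2 - (-1 - 1)**2))**2 = (-36/883 + (-2 - 1*(-2)**2))**2 = (-36/883 + (-2 - 1*4))**2 = (-36/883 + (-2 - 4))**2 = (-36/883 - 6)**2 = (-5334/883)**2 = 28451556/779689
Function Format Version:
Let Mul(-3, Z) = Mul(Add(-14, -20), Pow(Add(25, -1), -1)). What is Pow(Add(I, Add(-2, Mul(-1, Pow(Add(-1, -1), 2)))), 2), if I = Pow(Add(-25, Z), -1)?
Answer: Rational(28451556, 779689) ≈ 36.491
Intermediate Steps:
Z = Rational(17, 36) (Z = Mul(Rational(-1, 3), Mul(Add(-14, -20), Pow(Add(25, -1), -1))) = Mul(Rational(-1, 3), Mul(-34, Pow(24, -1))) = Mul(Rational(-1, 3), Mul(-34, Rational(1, 24))) = Mul(Rational(-1, 3), Rational(-17, 12)) = Rational(17, 36) ≈ 0.47222)
I = Rational(-36, 883) (I = Pow(Add(-25, Rational(17, 36)), -1) = Pow(Rational(-883, 36), -1) = Rational(-36, 883) ≈ -0.040770)
Pow(Add(I, Add(-2, Mul(-1, Pow(Add(-1, -1), 2)))), 2) = Pow(Add(Rational(-36, 883), Add(-2, Mul(-1, Pow(Add(-1, -1), 2)))), 2) = Pow(Add(Rational(-36, 883), Add(-2, Mul(-1, Pow(-2, 2)))), 2) = Pow(Add(Rational(-36, 883), Add(-2, Mul(-1, 4))), 2) = Pow(Add(Rational(-36, 883), Add(-2, -4)), 2) = Pow(Add(Rational(-36, 883), -6), 2) = Pow(Rational(-5334, 883), 2) = Rational(28451556, 779689)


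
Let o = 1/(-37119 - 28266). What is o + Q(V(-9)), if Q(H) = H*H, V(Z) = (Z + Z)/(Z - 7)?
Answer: 5296121/4184640 ≈ 1.2656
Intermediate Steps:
V(Z) = 2*Z/(-7 + Z) (V(Z) = (2*Z)/(-7 + Z) = 2*Z/(-7 + Z))
Q(H) = H²
o = -1/65385 (o = 1/(-65385) = -1/65385 ≈ -1.5294e-5)
o + Q(V(-9)) = -1/65385 + (2*(-9)/(-7 - 9))² = -1/65385 + (2*(-9)/(-16))² = -1/65385 + (2*(-9)*(-1/16))² = -1/65385 + (9/8)² = -1/65385 + 81/64 = 5296121/4184640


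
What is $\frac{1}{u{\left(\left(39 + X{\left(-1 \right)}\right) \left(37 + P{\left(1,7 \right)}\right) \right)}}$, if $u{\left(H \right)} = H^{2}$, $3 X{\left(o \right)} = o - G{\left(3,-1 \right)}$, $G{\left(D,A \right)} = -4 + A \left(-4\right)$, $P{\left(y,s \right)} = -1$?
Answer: $\frac{1}{1937664} \approx 5.1609 \cdot 10^{-7}$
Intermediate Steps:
$G{\left(D,A \right)} = -4 - 4 A$
$X{\left(o \right)} = \frac{o}{3}$ ($X{\left(o \right)} = \frac{o - \left(-4 - -4\right)}{3} = \frac{o - \left(-4 + 4\right)}{3} = \frac{o - 0}{3} = \frac{o + 0}{3} = \frac{o}{3}$)
$\frac{1}{u{\left(\left(39 + X{\left(-1 \right)}\right) \left(37 + P{\left(1,7 \right)}\right) \right)}} = \frac{1}{\left(\left(39 + \frac{1}{3} \left(-1\right)\right) \left(37 - 1\right)\right)^{2}} = \frac{1}{\left(\left(39 - \frac{1}{3}\right) 36\right)^{2}} = \frac{1}{\left(\frac{116}{3} \cdot 36\right)^{2}} = \frac{1}{1392^{2}} = \frac{1}{1937664}$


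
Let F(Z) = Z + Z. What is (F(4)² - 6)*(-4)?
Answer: -232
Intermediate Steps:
F(Z) = 2*Z
(F(4)² - 6)*(-4) = ((2*4)² - 6)*(-4) = (8² - 6)*(-4) = (64 - 6)*(-4) = 58*(-4) = -232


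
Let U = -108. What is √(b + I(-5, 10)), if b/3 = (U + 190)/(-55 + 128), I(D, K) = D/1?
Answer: I*√8687/73 ≈ 1.2768*I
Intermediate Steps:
I(D, K) = D (I(D, K) = D*1 = D)
b = 246/73 (b = 3*((-108 + 190)/(-55 + 128)) = 3*(82/73) = 246/73 ≈ 3.3699)
√(b + I(-5, 10)) = √(246/73 - 5) = √(-119/73) = I*√8687/73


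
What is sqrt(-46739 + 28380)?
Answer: I*sqrt(18359) ≈ 135.5*I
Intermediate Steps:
sqrt(-46739 + 28380) = sqrt(-18359) = I*sqrt(18359)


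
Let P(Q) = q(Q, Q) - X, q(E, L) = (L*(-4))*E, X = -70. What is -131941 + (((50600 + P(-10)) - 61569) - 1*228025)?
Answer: -371265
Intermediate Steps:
q(E, L) = -4*E*L (q(E, L) = (-4*L)*E = -4*E*L)
P(Q) = 70 - 4*Q² (P(Q) = -4*Q*Q - 1*(-70) = -4*Q² + 70 = 70 - 4*Q²)
-131941 + (((50600 + P(-10)) - 61569) - 1*228025) = -131941 + (((50600 + (70 - 4*(-10)²)) - 61569) - 1*228025) = -131941 + (((50600 + (70 - 4*100)) - 61569) - 228025) = -131941 + (((50600 + (70 - 400)) - 61569) - 228025) = -131941 + (((50600 - 330) - 61569) - 228025) = -131941 + ((50270 - 61569) - 228025) = -131941 + (-11299 - 228025) = -131941 - 239324 = -371265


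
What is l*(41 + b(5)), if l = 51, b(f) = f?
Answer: 2346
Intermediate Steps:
l*(41 + b(5)) = 51*(41 + 5) = 51*46 = 2346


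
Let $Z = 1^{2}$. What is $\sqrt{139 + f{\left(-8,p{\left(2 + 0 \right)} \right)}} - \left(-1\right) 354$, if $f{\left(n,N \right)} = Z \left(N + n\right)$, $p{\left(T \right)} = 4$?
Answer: $354 + 3 \sqrt{15} \approx 365.62$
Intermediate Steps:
$Z = 1$
$f{\left(n,N \right)} = N + n$ ($f{\left(n,N \right)} = 1 \left(N + n\right) = N + n$)
$\sqrt{139 + f{\left(-8,p{\left(2 + 0 \right)} \right)}} - \left(-1\right) 354 = \sqrt{139 + \left(4 - 8\right)} - \left(-1\right) 354 = \sqrt{139 - 4} - -354 = \sqrt{135} + 354 = 3 \sqrt{15} + 354 = 354 + 3 \sqrt{15}$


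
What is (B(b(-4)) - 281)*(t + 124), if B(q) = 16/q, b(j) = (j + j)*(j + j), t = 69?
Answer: -216739/4 ≈ -54185.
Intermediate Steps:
b(j) = 4*j² (b(j) = (2*j)*(2*j) = 4*j²)
(B(b(-4)) - 281)*(t + 124) = (16/((4*(-4)²)) - 281)*(69 + 124) = (16/((4*16)) - 281)*193 = (16/64 - 281)*193 = (16*(1/64) - 281)*193 = (¼ - 281)*193 = -1123/4*193 = -216739/4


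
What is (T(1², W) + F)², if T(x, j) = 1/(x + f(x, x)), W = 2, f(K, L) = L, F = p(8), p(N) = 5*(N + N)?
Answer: 25921/4 ≈ 6480.3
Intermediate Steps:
p(N) = 10*N (p(N) = 5*(2*N) = 10*N)
F = 80 (F = 10*8 = 80)
T(x, j) = 1/(2*x) (T(x, j) = 1/(x + x) = 1/(2*x))
(T(1², W) + F)² = (1/(2*(1²)) + 80)² = ((½)/1 + 80)² = ((½)*1 + 80)² = (½ + 80)² = (161/2)² = 25921/4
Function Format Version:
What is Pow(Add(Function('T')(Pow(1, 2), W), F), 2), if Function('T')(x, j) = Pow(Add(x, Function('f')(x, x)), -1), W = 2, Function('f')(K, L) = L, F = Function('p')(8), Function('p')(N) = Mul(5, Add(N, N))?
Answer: Rational(25921, 4) ≈ 6480.3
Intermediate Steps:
Function('p')(N) = Mul(10, N) (Function('p')(N) = Mul(5, Mul(2, N)) = Mul(10, N))
F = 80 (F = Mul(10, 8) = 80)
Function('T')(x, j) = Mul(Rational(1, 2), Pow(x, -1)) (Function('T')(x, j) = Pow(Add(x, x), -1) = Pow(Mul(2, x), -1) = Mul(Rational(1, 2), Pow(x, -1)))
Pow(Add(Function('T')(Pow(1, 2), W), F), 2) = Pow(Add(Mul(Rational(1, 2), Pow(Pow(1, 2), -1)), 80), 2) = Pow(Add(Mul(Rational(1, 2), Pow(1, -1)), 80), 2) = Pow(Add(Mul(Rational(1, 2), 1), 80), 2) = Pow(Add(Rational(1, 2), 80), 2) = Pow(Rational(161, 2), 2) = Rational(25921, 4)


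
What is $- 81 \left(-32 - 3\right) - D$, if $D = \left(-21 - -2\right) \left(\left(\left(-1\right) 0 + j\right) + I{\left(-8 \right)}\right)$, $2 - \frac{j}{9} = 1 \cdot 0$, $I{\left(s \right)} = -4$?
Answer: $3101$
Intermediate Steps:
$j = 18$ ($j = 18 - 9 \cdot 1 \cdot 0 = 18 - 0 = 18 + 0 = 18$)
$D = -266$ ($D = \left(-21 - -2\right) \left(\left(\left(-1\right) 0 + 18\right) - 4\right) = \left(-21 + 2\right) \left(\left(0 + 18\right) - 4\right) = - 19 \left(18 - 4\right) = \left(-19\right) 14 = -266$)
$- 81 \left(-32 - 3\right) - D = - 81 \left(-32 - 3\right) - -266 = \left(-81\right) \left(-35\right) + 266 = 2835 + 266 = 3101$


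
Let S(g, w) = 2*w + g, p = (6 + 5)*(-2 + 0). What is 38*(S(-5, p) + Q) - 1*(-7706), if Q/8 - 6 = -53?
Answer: -8444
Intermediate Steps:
Q = -376 (Q = 48 + 8*(-53) = 48 - 424 = -376)
p = -22 (p = 11*(-2) = -22)
S(g, w) = g + 2*w
38*(S(-5, p) + Q) - 1*(-7706) = 38*((-5 + 2*(-22)) - 376) - 1*(-7706) = 38*((-5 - 44) - 376) + 7706 = 38*(-49 - 376) + 7706 = 38*(-425) + 7706 = -16150 + 7706 = -8444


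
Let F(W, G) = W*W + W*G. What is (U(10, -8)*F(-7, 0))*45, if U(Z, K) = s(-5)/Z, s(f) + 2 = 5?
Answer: 1323/2 ≈ 661.50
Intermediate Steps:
F(W, G) = W**2 + G*W
s(f) = 3 (s(f) = -2 + 5 = 3)
U(Z, K) = 3/Z
(U(10, -8)*F(-7, 0))*45 = ((3/10)*(-7*(0 - 7)))*45 = ((3*(1/10))*(-7*(-7)))*45 = ((3/10)*49)*45 = (147/10)*45 = 1323/2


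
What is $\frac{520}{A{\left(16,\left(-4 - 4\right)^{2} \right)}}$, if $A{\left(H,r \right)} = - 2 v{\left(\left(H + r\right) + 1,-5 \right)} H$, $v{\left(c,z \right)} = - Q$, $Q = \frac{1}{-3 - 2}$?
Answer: $- \frac{325}{4} \approx -81.25$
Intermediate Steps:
$Q = - \frac{1}{5}$ ($Q = \frac{1}{-5} = - \frac{1}{5} \approx -0.2$)
$v{\left(c,z \right)} = \frac{1}{5}$ ($v{\left(c,z \right)} = \left(-1\right) \left(- \frac{1}{5}\right) = \frac{1}{5}$)
$A{\left(H,r \right)} = - \frac{2 H}{5}$ ($A{\left(H,r \right)} = - 2 \frac{H}{5} = - \frac{2 H}{5}$)
$\frac{520}{A{\left(16,\left(-4 - 4\right)^{2} \right)}} = \frac{520}{\left(- \frac{2}{5}\right) 16} = \frac{520}{- \frac{32}{5}} = 520 \left(- \frac{5}{32}\right) = - \frac{325}{4}$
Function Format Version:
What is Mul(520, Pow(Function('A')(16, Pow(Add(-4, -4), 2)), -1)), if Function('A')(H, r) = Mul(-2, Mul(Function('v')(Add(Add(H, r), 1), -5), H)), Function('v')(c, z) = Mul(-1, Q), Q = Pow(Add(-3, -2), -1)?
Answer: Rational(-325, 4) ≈ -81.250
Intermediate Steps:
Q = Rational(-1, 5) (Q = Pow(-5, -1) = Rational(-1, 5) ≈ -0.20000)
Function('v')(c, z) = Rational(1, 5) (Function('v')(c, z) = Mul(-1, Rational(-1, 5)) = Rational(1, 5))
Function('A')(H, r) = Mul(Rational(-2, 5), H) (Function('A')(H, r) = Mul(-2, Mul(Rational(1, 5), H)) = Mul(Rational(-2, 5), H))
Mul(520, Pow(Function('A')(16, Pow(Add(-4, -4), 2)), -1)) = Mul(520, Pow(Mul(Rational(-2, 5), 16), -1)) = Mul(520, Pow(Rational(-32, 5), -1)) = Mul(520, Rational(-5, 32)) = Rational(-325, 4)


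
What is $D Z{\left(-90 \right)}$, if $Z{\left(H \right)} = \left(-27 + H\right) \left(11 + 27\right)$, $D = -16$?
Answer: $71136$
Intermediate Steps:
$Z{\left(H \right)} = -1026 + 38 H$ ($Z{\left(H \right)} = \left(-27 + H\right) 38 = -1026 + 38 H$)
$D Z{\left(-90 \right)} = - 16 \left(-1026 + 38 \left(-90\right)\right) = - 16 \left(-1026 - 3420\right) = \left(-16\right) \left(-4446\right) = 71136$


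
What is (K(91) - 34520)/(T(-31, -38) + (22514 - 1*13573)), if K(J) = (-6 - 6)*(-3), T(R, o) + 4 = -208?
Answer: -34484/8729 ≈ -3.9505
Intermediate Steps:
T(R, o) = -212 (T(R, o) = -4 - 208 = -212)
K(J) = 36 (K(J) = -12*(-3) = 36)
(K(91) - 34520)/(T(-31, -38) + (22514 - 1*13573)) = (36 - 34520)/(-212 + (22514 - 1*13573)) = -34484/(-212 + (22514 - 13573)) = -34484/(-212 + 8941) = -34484/8729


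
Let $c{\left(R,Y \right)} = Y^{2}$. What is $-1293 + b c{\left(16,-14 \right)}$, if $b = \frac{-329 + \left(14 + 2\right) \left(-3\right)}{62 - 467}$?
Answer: $- \frac{449773}{405} \approx -1110.6$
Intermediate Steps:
$b = \frac{377}{405}$ ($b = \frac{-329 + 16 \left(-3\right)}{-405} = \left(-329 - 48\right) \left(- \frac{1}{405}\right) = \left(-377\right) \left(- \frac{1}{405}\right) = \frac{377}{405} \approx 0.93086$)
$-1293 + b c{\left(16,-14 \right)} = -1293 + \frac{377 \left(-14\right)^{2}}{405} = -1293 + \frac{377}{405} \cdot 196 = -1293 + \frac{73892}{405} = - \frac{449773}{405}$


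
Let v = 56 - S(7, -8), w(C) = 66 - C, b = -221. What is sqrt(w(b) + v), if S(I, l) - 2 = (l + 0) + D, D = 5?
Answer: 2*sqrt(86) ≈ 18.547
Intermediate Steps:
S(I, l) = 7 + l (S(I, l) = 2 + ((l + 0) + 5) = 2 + (l + 5) = 2 + (5 + l) = 7 + l)
v = 57 (v = 56 - (7 - 8) = 56 - 1*(-1) = 56 + 1 = 57)
sqrt(w(b) + v) = sqrt((66 - 1*(-221)) + 57) = sqrt((66 + 221) + 57) = sqrt(287 + 57) = sqrt(344) = 2*sqrt(86)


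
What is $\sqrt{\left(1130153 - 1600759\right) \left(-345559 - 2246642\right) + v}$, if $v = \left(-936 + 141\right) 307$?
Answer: $\sqrt{1219905099741} \approx 1.1045 \cdot 10^{6}$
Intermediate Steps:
$v = -244065$ ($v = \left(-795\right) 307 = -244065$)
$\sqrt{\left(1130153 - 1600759\right) \left(-345559 - 2246642\right) + v} = \sqrt{\left(1130153 - 1600759\right) \left(-345559 - 2246642\right) - 244065} = \sqrt{\left(-470606\right) \left(-2592201\right) - 244065} = \sqrt{1219905343806 - 244065} = \sqrt{1219905099741}$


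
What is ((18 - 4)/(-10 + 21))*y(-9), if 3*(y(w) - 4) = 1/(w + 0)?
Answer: 1498/297 ≈ 5.0438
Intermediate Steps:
y(w) = 4 + 1/(3*w) (y(w) = 4 + 1/(3*(w + 0)) = 4 + 1/(3*w))
((18 - 4)/(-10 + 21))*y(-9) = ((18 - 4)/(-10 + 21))*(4 + (1/3)/(-9)) = (14/11)*(4 + (1/3)*(-1/9)) = (14*(1/11))*(4 - 1/27) = (14/11)*(107/27) = 1498/297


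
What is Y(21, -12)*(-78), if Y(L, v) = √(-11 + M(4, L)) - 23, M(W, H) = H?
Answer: 1794 - 78*√10 ≈ 1547.3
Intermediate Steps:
Y(L, v) = -23 + √(-11 + L) (Y(L, v) = √(-11 + L) - 23 = -23 + √(-11 + L))
Y(21, -12)*(-78) = (-23 + √(-11 + 21))*(-78) = (-23 + √10)*(-78) = 1794 - 78*√10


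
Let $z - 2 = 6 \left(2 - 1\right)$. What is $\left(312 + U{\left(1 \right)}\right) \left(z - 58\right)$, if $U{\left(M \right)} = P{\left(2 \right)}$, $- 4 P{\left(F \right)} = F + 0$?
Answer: $-15575$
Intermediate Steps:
$P{\left(F \right)} = - \frac{F}{4}$ ($P{\left(F \right)} = - \frac{F + 0}{4} = - \frac{F}{4}$)
$z = 8$ ($z = 2 + 6 \left(2 - 1\right) = 2 + 6 \cdot 1 = 2 + 6 = 8$)
$U{\left(M \right)} = - \frac{1}{2}$ ($U{\left(M \right)} = \left(- \frac{1}{4}\right) 2 = - \frac{1}{2}$)
$\left(312 + U{\left(1 \right)}\right) \left(z - 58\right) = \left(312 - \frac{1}{2}\right) \left(8 - 58\right) = \frac{623}{2} \left(-50\right) = -15575$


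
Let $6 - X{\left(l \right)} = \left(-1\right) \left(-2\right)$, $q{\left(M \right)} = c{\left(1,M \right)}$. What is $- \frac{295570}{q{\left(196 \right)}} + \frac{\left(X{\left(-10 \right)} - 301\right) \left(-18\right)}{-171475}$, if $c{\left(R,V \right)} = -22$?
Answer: $\frac{2303761279}{171475} \approx 13435.0$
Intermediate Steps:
$q{\left(M \right)} = -22$
$X{\left(l \right)} = 4$ ($X{\left(l \right)} = 6 - \left(-1\right) \left(-2\right) = 6 - 2 = 4$)
$- \frac{295570}{q{\left(196 \right)}} + \frac{\left(X{\left(-10 \right)} - 301\right) \left(-18\right)}{-171475} = - \frac{295570}{-22} + \frac{\left(4 - 301\right) \left(-18\right)}{-171475} = \left(-295570\right) \left(- \frac{1}{22}\right) + \left(-297\right) \left(-18\right) \left(- \frac{1}{171475}\right) = 13435 + 5346 \left(- \frac{1}{171475}\right) = 13435 - \frac{5346}{171475} = \frac{2303761279}{171475}$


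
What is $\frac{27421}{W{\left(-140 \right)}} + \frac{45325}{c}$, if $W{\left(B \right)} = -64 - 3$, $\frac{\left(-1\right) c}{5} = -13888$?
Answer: $- \frac{54316499}{132928} \approx -408.62$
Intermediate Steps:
$c = 69440$ ($c = \left(-5\right) \left(-13888\right) = 69440$)
$W{\left(B \right)} = -67$
$\frac{27421}{W{\left(-140 \right)}} + \frac{45325}{c} = \frac{27421}{-67} + \frac{45325}{69440} = 27421 \left(- \frac{1}{67}\right) + 45325 \cdot \frac{1}{69440} = - \frac{27421}{67} + \frac{1295}{1984} = - \frac{54316499}{132928}$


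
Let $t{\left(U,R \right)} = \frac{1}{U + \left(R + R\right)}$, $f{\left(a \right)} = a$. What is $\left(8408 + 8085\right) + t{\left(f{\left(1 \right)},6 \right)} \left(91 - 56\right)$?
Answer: $\frac{214444}{13} \approx 16496.0$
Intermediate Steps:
$t{\left(U,R \right)} = \frac{1}{U + 2 R}$
$\left(8408 + 8085\right) + t{\left(f{\left(1 \right)},6 \right)} \left(91 - 56\right) = \left(8408 + 8085\right) + \frac{91 - 56}{1 + 2 \cdot 6} = 16493 + \frac{1}{1 + 12} \cdot 35 = 16493 + \frac{1}{13} \cdot 35 = 16493 + \frac{35}{13} = \frac{214444}{13}$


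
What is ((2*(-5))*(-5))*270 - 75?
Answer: 13425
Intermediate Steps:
((2*(-5))*(-5))*270 - 75 = -10*(-5)*270 - 75 = 50*270 - 75 = 13500 - 75 = 13425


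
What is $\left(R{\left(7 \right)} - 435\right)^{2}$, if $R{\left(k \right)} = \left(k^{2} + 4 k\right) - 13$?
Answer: $137641$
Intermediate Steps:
$R{\left(k \right)} = -13 + k^{2} + 4 k$
$\left(R{\left(7 \right)} - 435\right)^{2} = \left(\left(-13 + 7^{2} + 4 \cdot 7\right) - 435\right)^{2} = \left(\left(-13 + 49 + 28\right) - 435\right)^{2} = \left(64 - 435\right)^{2} = \left(-371\right)^{2} = 137641$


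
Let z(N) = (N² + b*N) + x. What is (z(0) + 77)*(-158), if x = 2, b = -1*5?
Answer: -12482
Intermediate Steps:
b = -5
z(N) = 2 + N² - 5*N (z(N) = (N² - 5*N) + 2 = 2 + N² - 5*N)
(z(0) + 77)*(-158) = ((2 + 0² - 5*0) + 77)*(-158) = ((2 + 0 + 0) + 77)*(-158) = (2 + 77)*(-158) = 79*(-158) = -12482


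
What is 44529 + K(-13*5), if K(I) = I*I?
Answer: 48754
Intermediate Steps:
K(I) = I²
44529 + K(-13*5) = 44529 + (-13*5)² = 44529 + (-65)² = 44529 + 4225 = 48754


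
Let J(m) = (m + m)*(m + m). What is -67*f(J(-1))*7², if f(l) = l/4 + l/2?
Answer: -9849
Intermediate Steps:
J(m) = 4*m² (J(m) = (2*m)*(2*m) = 4*m²)
f(l) = 3*l/4 (f(l) = l*(¼) + l*(½) = l/4 + l/2 = 3*l/4)
-67*f(J(-1))*7² = -201*4*(-1)²/4*7² = -201*4*1/4*49 = -201*4/4*49 = -67*3*49 = -201*49 = -9849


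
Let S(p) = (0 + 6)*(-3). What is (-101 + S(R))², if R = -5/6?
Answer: 14161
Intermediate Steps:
R = -⅚ (R = -5*⅙ = -⅚ ≈ -0.83333)
S(p) = -18 (S(p) = 6*(-3) = -18)
(-101 + S(R))² = (-101 - 18)² = (-119)² = 14161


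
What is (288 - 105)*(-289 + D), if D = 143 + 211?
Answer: 11895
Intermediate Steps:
D = 354
(288 - 105)*(-289 + D) = (288 - 105)*(-289 + 354) = 183*65 = 11895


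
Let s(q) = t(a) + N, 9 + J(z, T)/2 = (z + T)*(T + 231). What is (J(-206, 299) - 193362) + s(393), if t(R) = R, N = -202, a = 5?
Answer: -94997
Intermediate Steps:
J(z, T) = -18 + 2*(231 + T)*(T + z) (J(z, T) = -18 + 2*((z + T)*(T + 231)) = -18 + 2*((T + z)*(231 + T)) = -18 + 2*((231 + T)*(T + z)) = -18 + 2*(231 + T)*(T + z))
s(q) = -197 (s(q) = 5 - 202 = -197)
(J(-206, 299) - 193362) + s(393) = ((-18 + 2*299**2 + 462*299 + 462*(-206) + 2*299*(-206)) - 193362) - 197 = ((-18 + 2*89401 + 138138 - 95172 - 123188) - 193362) - 197 = ((-18 + 178802 + 138138 - 95172 - 123188) - 193362) - 197 = (98562 - 193362) - 197 = -94800 - 197 = -94997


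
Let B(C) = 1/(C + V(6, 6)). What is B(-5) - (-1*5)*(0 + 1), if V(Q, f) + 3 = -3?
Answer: 54/11 ≈ 4.9091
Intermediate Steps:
V(Q, f) = -6 (V(Q, f) = -3 - 3 = -6)
B(C) = 1/(-6 + C) (B(C) = 1/(C - 6) = 1/(-6 + C))
B(-5) - (-1*5)*(0 + 1) = 1/(-6 - 5) - (-1*5)*(0 + 1) = 1/(-11) - (-5) = -1/11 - 1*(-5) = -1/11 + 5 = 54/11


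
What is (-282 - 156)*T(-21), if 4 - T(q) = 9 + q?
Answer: -7008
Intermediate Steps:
T(q) = -5 - q (T(q) = 4 - (9 + q) = 4 + (-9 - q) = -5 - q)
(-282 - 156)*T(-21) = (-282 - 156)*(-5 - 1*(-21)) = -438*(-5 + 21) = -438*16 = -7008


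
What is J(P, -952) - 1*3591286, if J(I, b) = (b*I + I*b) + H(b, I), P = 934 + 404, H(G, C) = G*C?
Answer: -7412614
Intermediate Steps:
H(G, C) = C*G
P = 1338
J(I, b) = 3*I*b (J(I, b) = (b*I + I*b) + I*b = (I*b + I*b) + I*b = 2*I*b + I*b = 3*I*b)
J(P, -952) - 1*3591286 = 3*1338*(-952) - 1*3591286 = -3821328 - 3591286 = -7412614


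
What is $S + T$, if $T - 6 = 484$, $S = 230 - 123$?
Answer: $597$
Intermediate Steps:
$S = 107$ ($S = 230 - 123 = 107$)
$T = 490$ ($T = 6 + 484 = 490$)
$S + T = 107 + 490 = 597$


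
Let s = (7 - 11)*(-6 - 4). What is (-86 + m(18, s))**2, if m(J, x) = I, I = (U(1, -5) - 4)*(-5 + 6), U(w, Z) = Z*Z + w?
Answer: 4096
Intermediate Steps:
U(w, Z) = w + Z**2 (U(w, Z) = Z**2 + w = w + Z**2)
s = 40 (s = -4*(-10) = 40)
I = 22 (I = ((1 + (-5)**2) - 4)*(-5 + 6) = ((1 + 25) - 4)*1 = (26 - 4)*1 = 22*1 = 22)
m(J, x) = 22
(-86 + m(18, s))**2 = (-86 + 22)**2 = (-64)**2 = 4096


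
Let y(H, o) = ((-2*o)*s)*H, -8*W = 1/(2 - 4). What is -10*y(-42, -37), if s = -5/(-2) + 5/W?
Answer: 2564100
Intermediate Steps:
W = 1/16 (W = -1/(8*(2 - 4)) = -1/8/(-2) = -1/8*(-1/2) = 1/16 ≈ 0.062500)
s = 165/2 (s = -5/(-2) + 5/(1/16) = -5*(-1/2) + 5*16 = 5/2 + 80 = 165/2 ≈ 82.500)
y(H, o) = -165*H*o (y(H, o) = (-2*o*(165/2))*H = (-165*o)*H = -165*H*o)
-10*y(-42, -37) = -(-1650)*(-42)*(-37) = -10*(-256410) = 2564100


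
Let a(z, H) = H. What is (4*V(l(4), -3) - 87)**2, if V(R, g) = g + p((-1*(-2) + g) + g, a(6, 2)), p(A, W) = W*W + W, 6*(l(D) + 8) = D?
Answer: 5625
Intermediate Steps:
l(D) = -8 + D/6
p(A, W) = W + W**2 (p(A, W) = W**2 + W = W + W**2)
V(R, g) = 6 + g (V(R, g) = g + 2*(1 + 2) = g + 2*3 = g + 6 = 6 + g)
(4*V(l(4), -3) - 87)**2 = (4*(6 - 3) - 87)**2 = (4*3 - 87)**2 = (12 - 87)**2 = (-75)**2 = 5625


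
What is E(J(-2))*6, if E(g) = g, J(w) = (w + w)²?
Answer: 96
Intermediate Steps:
J(w) = 4*w² (J(w) = (2*w)² = 4*w²)
E(J(-2))*6 = (4*(-2)²)*6 = (4*4)*6 = 16*6 = 96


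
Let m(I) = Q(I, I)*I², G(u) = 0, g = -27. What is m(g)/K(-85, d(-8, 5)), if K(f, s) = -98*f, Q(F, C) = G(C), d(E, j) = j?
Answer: 0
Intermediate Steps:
Q(F, C) = 0
m(I) = 0 (m(I) = 0*I² = 0)
m(g)/K(-85, d(-8, 5)) = 0/((-98*(-85))) = 0/8330 = 0*(1/8330) = 0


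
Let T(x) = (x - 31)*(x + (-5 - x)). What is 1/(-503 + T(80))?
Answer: -1/748 ≈ -0.0013369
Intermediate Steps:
T(x) = 155 - 5*x (T(x) = (-31 + x)*(-5) = 155 - 5*x)
1/(-503 + T(80)) = 1/(-503 + (155 - 5*80)) = 1/(-503 + (155 - 400)) = 1/(-503 - 245) = 1/(-748) = -1/748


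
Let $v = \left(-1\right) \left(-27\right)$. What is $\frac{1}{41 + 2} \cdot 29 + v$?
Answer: $\frac{1190}{43} \approx 27.674$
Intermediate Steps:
$v = 27$
$\frac{1}{41 + 2} \cdot 29 + v = \frac{1}{41 + 2} \cdot 29 + 27 = \frac{1}{43} \cdot 29 + 27 = \frac{29}{43} + 27 = \frac{1190}{43}$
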